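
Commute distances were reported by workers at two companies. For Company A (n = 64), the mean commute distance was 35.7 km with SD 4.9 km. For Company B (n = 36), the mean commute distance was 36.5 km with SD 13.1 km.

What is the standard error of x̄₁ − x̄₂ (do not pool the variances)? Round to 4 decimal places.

Standard errors of each mean: 4.9/√64 = 0.6125 and 13.1/√36 = 2.1833.
SE(x̄₁ − x̄₂) = √(0.6125² + 2.1833²) = 2.2676 for independent samples with unequal variances.

2.2676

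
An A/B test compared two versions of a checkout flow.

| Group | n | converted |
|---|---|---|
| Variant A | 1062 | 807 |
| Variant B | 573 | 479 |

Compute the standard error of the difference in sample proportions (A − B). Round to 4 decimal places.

0.0203

Sample proportions: 807/1062 = 0.7599, 479/573 = 0.8360.
Each SE is √(p̂(1−p̂)/n): √(0.7599·0.2401/1062) = 0.01311 and √(0.8360·0.1640/573) = 0.01547.
SE(p̂₁ − p̂₂) = √(SE₁² + SE₂²) = √(0.0001718721 + 0.0002393209) = 0.02028, since the two samples are independent.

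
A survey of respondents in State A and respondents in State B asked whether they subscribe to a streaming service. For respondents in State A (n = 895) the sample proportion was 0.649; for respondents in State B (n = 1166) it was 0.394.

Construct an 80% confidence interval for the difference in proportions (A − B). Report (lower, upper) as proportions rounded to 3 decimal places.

Each SE is √(p̂(1−p̂)/n): √(0.6490·0.3510/895) = 0.01595 and √(0.3940·0.6060/1166) = 0.01431.
SE(p̂₁ − p̂₂) = √(SE₁² + SE₂²) = √(0.0002544025 + 0.0002047761) = 0.02143, since the two samples are independent.
At 80% confidence z* = 1.282; margin = 1.282 × 0.02143 = 0.02747.
The difference is 0.6490 − 0.3940 = 0.2550, so the interval is 0.2550 ± 0.02747 = (0.228, 0.282).

(0.228, 0.282)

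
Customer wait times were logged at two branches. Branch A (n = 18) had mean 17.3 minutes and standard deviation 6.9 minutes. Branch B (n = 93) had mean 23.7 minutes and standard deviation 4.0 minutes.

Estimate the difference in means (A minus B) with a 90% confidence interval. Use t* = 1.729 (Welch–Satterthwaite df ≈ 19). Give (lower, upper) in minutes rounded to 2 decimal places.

Per-group SEs: s₁/√n₁ = 6.9/√18 = 1.6263, s₂/√n₂ = 4.0/√93 = 0.4148.
Unpooled SE of the difference: √(2.64485169 + 0.17205904) = 1.6784.
Margin of error = t* · SE = 1.729 × 1.6784 = 2.9020.
x̄₁ − x̄₂ = 17.3 − 23.7 = -6.4000.
CI: -6.4000 ± 2.9020 = (-9.30, -3.50).

(-9.30, -3.50)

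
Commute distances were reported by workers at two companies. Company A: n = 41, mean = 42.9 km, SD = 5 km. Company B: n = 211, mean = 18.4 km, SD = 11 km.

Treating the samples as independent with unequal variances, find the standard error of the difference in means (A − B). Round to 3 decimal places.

Per-group SEs: s₁/√n₁ = 5/√41 = 0.7809, s₂/√n₂ = 11/√211 = 0.7573.
Unpooled SE of the difference: √(0.60980481 + 0.57350329) = 1.0878.

1.088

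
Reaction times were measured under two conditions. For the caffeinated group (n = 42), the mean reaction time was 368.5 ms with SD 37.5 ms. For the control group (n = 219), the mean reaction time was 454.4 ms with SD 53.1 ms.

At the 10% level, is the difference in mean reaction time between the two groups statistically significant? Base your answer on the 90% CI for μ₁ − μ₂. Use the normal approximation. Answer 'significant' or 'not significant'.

significant

Standard errors of each mean: 37.5/√42 = 5.7864 and 53.1/√219 = 3.5882.
SE(x̄₁ − x̄₂) = √(5.7864² + 3.5882²) = 6.8086 for independent samples with unequal variances.
With z* = 1.645, the margin is 1.645 × 6.8086 = 11.2001.
x̄₁ − x̄₂ = 368.5 − 454.4 = -85.9000; the interval is -85.9000 ± 11.2001 = (-97.1001, -74.6999).
The interval (-97.1001, -74.6999) does not contain 0, so the difference is significant.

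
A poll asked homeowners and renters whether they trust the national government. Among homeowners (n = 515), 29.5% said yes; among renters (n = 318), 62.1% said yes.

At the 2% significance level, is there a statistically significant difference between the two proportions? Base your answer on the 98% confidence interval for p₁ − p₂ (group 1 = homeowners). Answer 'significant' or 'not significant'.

Each SE is √(p̂(1−p̂)/n): √(0.2950·0.7050/515) = 0.02010 and √(0.6210·0.3790/318) = 0.02721.
SE(p̂₁ − p̂₂) = √(SE₁² + SE₂²) = √(0.00040401 + 0.0007403841) = 0.03383, since the two samples are independent.
At 98% confidence z* = 2.326; margin = 2.326 × 0.03383 = 0.07869.
The difference is 0.2950 − 0.6210 = -0.3260, so the interval is -0.3260 ± 0.07869 = (-0.40469, -0.24731).
The interval (-0.40469, -0.24731) does not contain 0, so the difference is significant.

significant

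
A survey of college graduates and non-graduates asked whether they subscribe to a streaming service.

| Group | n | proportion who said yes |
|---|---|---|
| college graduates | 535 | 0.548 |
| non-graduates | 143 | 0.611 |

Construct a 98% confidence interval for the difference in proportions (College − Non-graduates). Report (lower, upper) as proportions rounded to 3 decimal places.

Each SE is √(p̂(1−p̂)/n): √(0.5480·0.4520/535) = 0.02152 and √(0.6110·0.3890/143) = 0.04077.
SE(p̂₁ − p̂₂) = √(SE₁² + SE₂²) = √(0.0004631104 + 0.0016621929) = 0.04610, since the two samples are independent.
At 98% confidence z* = 2.326; margin = 2.326 × 0.04610 = 0.10723.
The difference is 0.5480 − 0.6110 = -0.0630, so the interval is -0.0630 ± 0.10723 = (-0.170, 0.044).

(-0.170, 0.044)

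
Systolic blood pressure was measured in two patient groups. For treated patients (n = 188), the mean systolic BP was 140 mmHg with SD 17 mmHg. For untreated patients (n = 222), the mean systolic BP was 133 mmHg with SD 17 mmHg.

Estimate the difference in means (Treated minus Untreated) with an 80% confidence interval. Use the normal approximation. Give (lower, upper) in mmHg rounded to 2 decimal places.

Per-group SEs: s₁/√n₁ = 17/√188 = 1.2399, s₂/√n₂ = 17/√222 = 1.1410.
Unpooled SE of the difference: √(1.53735201 + 1.301881) = 1.6850.
Margin of error = z* · SE = 1.282 × 1.6850 = 2.1602.
x̄₁ − x̄₂ = 140 − 133 = 7.0000.
CI: 7.0000 ± 2.1602 = (4.84, 9.16).

(4.84, 9.16)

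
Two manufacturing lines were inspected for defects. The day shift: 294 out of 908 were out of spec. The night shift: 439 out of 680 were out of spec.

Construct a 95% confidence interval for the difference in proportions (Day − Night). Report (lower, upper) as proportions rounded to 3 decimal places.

(-0.369, -0.275)

p̂₁ = 294/908 = 0.3238 and p̂₂ = 439/680 = 0.6456.
SE₁ = √(p̂₁(1−p̂₁)/n₁) = √(0.3238·0.6762/908) = 0.01553; SE₂ = √(0.6456·0.3544/680) = 0.01834.
Independent samples: SE of the difference = √(SE₁² + SE₂²) = √(0.0002411809 + 0.0003363556) = 0.02403.
z* for 95% confidence is 1.960, so the margin of error is 1.960 × 0.02403 = 0.04710.
Point estimate p̂₁ − p̂₂ = 0.3238 − 0.6456 = -0.3218.
-0.3218 ± 0.04710 → (-0.369, -0.275).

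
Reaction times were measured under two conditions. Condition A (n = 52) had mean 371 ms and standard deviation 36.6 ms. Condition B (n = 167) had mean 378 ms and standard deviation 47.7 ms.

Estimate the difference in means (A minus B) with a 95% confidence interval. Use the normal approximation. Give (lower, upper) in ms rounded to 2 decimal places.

SE₁ = s₁/√n₁ = 36.6/√52 = 5.0755; SE₂ = 47.7/√167 = 3.6911.
Independent samples, unequal variances: SE_diff = √(SE₁² + SE₂²) = √(25.76070025 + 13.62421921) = 6.2757.
z* = 1.960, so margin of error = 1.960 × 6.2757 = 12.3004.
Difference in means = 371 − 378 = -7.0000.
-7.0000 ± 12.3004 → (-19.30, 5.30).

(-19.30, 5.30)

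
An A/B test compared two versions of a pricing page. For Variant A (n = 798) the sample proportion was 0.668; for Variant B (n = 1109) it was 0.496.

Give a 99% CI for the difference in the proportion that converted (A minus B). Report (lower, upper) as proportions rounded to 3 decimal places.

(0.114, 0.230)

The two standard errors are √(0.6680×0.3320/798) = 0.01667 and √(0.4960×0.5040/1109) = 0.01501.
Because the samples are independent, SE_diff = √(0.01667² + 0.01501²) = 0.02243.
Using z* = 2.576 for 99%, ME = 2.576 × 0.02243 = 0.05778.
p̂₁ − p̂₂ = 0.1720; interval 0.1720 ± 0.05778 gives (0.114, 0.230).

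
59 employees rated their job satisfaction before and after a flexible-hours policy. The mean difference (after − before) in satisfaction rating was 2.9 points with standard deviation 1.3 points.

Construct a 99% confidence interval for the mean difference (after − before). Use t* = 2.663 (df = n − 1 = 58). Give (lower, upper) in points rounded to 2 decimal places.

(2.45, 3.35)

This is a matched-pairs design, so SE = s_d/√n = 1.3/√59 = 0.1692.
Margin = 2.663 × 0.1692 = 0.4506; the interval is 2.9 ± 0.4506 = (2.45, 3.35).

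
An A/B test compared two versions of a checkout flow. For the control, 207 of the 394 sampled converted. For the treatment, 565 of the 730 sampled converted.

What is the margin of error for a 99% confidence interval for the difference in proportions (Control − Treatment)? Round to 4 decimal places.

First, p̂₁ = 207/394 = 0.5254; p̂₂ = 565/730 = 0.7740.
The two standard errors are √(0.5254×0.4746/394) = 0.02516 and √(0.7740×0.2260/730) = 0.01548.
Because the samples are independent, SE_diff = √(0.02516² + 0.01548²) = 0.02954.
Using z* = 2.576 for 99%, ME = 2.576 × 0.02954 = 0.07610.

0.0761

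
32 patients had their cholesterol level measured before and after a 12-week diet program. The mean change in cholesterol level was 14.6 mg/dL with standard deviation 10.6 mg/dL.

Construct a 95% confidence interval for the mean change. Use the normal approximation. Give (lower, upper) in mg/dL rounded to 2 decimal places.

This is a matched-pairs design, so SE = s_d/√n = 10.6/√32 = 1.8738.
Margin = 1.960 × 1.8738 = 3.6726; the interval is 14.6 ± 3.6726 = (10.93, 18.27).

(10.93, 18.27)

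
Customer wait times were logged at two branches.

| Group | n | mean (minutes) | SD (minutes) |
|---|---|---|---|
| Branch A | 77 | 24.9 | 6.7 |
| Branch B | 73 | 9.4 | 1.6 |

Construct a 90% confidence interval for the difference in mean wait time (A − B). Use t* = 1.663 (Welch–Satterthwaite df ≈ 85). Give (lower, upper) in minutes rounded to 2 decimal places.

Standard errors of each mean: 6.7/√77 = 0.7635 and 1.6/√73 = 0.1873.
SE(x̄₁ − x̄₂) = √(0.7635² + 0.1873²) = 0.7861 for independent samples with unequal variances.
With t* = 1.663, the margin is 1.663 × 0.7861 = 1.3073.
x̄₁ − x̄₂ = 24.9 − 9.4 = 15.5000; the interval is 15.5000 ± 1.3073 = (14.19, 16.81).

(14.19, 16.81)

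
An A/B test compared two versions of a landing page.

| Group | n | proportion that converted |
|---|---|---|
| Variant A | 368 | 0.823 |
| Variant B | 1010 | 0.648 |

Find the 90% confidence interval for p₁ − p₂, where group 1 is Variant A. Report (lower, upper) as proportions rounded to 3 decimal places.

SE₁ = √(p̂₁(1−p̂₁)/n₁) = √(0.8230·0.1770/368) = 0.01990; SE₂ = √(0.6480·0.3520/1010) = 0.01503.
Independent samples: SE of the difference = √(SE₁² + SE₂²) = √(0.00039601 + 0.0002259009) = 0.02494.
z* for 90% confidence is 1.645, so the margin of error is 1.645 × 0.02494 = 0.04103.
Point estimate p̂₁ − p̂₂ = 0.8230 − 0.6480 = 0.1750.
0.1750 ± 0.04103 → (0.134, 0.216).

(0.134, 0.216)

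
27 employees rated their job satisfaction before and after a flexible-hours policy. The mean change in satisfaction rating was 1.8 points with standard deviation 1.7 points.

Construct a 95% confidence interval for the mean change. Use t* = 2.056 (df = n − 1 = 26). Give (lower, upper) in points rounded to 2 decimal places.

Paired design: SE = s_d/√n = 1.7/√27 = 0.3272.
t* = 2.056; margin of error = 2.056 × 0.3272 = 0.6727.
1.8 ± 0.6727 → (1.13, 2.47).

(1.13, 2.47)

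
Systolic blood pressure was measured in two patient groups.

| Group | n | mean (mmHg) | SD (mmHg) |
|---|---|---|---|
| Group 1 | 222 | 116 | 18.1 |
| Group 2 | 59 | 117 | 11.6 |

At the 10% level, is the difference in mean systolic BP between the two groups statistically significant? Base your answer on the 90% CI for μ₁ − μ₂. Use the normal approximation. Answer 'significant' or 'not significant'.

not significant

Per-group SEs: s₁/√n₁ = 18.1/√222 = 1.2148, s₂/√n₂ = 11.6/√59 = 1.5102.
Unpooled SE of the difference: √(1.47573904 + 2.28070404) = 1.9382.
Margin of error = z* · SE = 1.645 × 1.9382 = 3.1883.
x̄₁ − x̄₂ = 116 − 117 = -1.0000.
CI: -1.0000 ± 3.1883 = (-4.1883, 2.1883).
The interval (-4.1883, 2.1883) contains 0, so the difference is not significant.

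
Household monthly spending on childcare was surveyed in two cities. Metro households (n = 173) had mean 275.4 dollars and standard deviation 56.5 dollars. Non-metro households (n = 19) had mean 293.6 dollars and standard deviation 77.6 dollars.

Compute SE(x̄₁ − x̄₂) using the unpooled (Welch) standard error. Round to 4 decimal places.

Standard errors of each mean: 56.5/√173 = 4.2956 and 77.6/√19 = 17.8027.
SE(x̄₁ − x̄₂) = √(4.2956² + 17.8027²) = 18.3136 for independent samples with unequal variances.

18.3136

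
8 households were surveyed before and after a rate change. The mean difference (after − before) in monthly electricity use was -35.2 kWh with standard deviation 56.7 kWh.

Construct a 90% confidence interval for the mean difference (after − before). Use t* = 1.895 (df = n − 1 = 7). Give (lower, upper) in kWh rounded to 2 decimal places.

(-73.19, 2.79)

This is a matched-pairs design, so SE = s_d/√n = 56.7/√8 = 20.0465.
Margin = 1.895 × 20.0465 = 37.9881; the interval is -35.2 ± 37.9881 = (-73.19, 2.79).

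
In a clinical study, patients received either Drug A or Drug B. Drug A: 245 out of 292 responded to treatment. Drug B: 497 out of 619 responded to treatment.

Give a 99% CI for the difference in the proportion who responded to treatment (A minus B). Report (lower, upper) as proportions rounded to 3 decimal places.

Sample proportions: 245/292 = 0.8390, 497/619 = 0.8029.
Each SE is √(p̂(1−p̂)/n): √(0.8390·0.1610/292) = 0.02151 and √(0.8029·0.1971/619) = 0.01599.
SE(p̂₁ − p̂₂) = √(SE₁² + SE₂²) = √(0.0004626801 + 0.0002556801) = 0.02680, since the two samples are independent.
At 99% confidence z* = 2.576; margin = 2.576 × 0.02680 = 0.06904.
The difference is 0.8390 − 0.8029 = 0.0361, so the interval is 0.0361 ± 0.06904 = (-0.033, 0.105).

(-0.033, 0.105)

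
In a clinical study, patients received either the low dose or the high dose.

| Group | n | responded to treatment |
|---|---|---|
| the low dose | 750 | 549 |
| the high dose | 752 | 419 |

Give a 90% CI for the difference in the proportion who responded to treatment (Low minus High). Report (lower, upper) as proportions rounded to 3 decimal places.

Sample proportions: 549/750 = 0.7320, 419/752 = 0.5572.
Each SE is √(p̂(1−p̂)/n): √(0.7320·0.2680/750) = 0.01617 and √(0.5572·0.4428/752) = 0.01811.
SE(p̂₁ − p̂₂) = √(SE₁² + SE₂²) = √(0.0002614689 + 0.0003279721) = 0.02428, since the two samples are independent.
At 90% confidence z* = 1.645; margin = 1.645 × 0.02428 = 0.03994.
The difference is 0.7320 − 0.5572 = 0.1748, so the interval is 0.1748 ± 0.03994 = (0.135, 0.215).

(0.135, 0.215)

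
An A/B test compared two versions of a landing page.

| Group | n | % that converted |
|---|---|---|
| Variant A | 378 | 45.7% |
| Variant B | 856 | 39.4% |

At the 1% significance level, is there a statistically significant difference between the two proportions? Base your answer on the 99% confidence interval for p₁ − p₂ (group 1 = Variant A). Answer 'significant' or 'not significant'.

not significant

Each SE is √(p̂(1−p̂)/n): √(0.4570·0.5430/378) = 0.02562 and √(0.3940·0.6060/856) = 0.01670.
SE(p̂₁ − p̂₂) = √(SE₁² + SE₂²) = √(0.0006563844 + 0.00027889) = 0.03058, since the two samples are independent.
At 99% confidence z* = 2.576; margin = 2.576 × 0.03058 = 0.07877.
The difference is 0.4570 − 0.3940 = 0.0630, so the interval is 0.0630 ± 0.07877 = (-0.01577, 0.14177).
The interval (-0.01577, 0.14177) contains 0, so the difference is not significant.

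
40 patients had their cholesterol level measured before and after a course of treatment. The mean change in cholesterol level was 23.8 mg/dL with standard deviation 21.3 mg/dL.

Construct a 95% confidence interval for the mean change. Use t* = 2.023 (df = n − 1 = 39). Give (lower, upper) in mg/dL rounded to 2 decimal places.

Paired design: SE = s_d/√n = 21.3/√40 = 3.3678.
t* = 2.023; margin of error = 2.023 × 3.3678 = 6.8131.
23.8 ± 6.8131 → (16.99, 30.61).

(16.99, 30.61)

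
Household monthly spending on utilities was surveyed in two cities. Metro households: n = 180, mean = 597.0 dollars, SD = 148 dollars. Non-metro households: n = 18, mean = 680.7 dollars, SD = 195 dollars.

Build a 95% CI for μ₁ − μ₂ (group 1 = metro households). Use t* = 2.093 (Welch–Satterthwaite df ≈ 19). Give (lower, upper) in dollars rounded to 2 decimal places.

(-182.63, 15.23)

SE₁ = s₁/√n₁ = 148/√180 = 11.0313; SE₂ = 195/√18 = 45.9619.
Independent samples, unequal variances: SE_diff = √(SE₁² + SE₂²) = √(121.68957969 + 2112.49625161) = 47.2672.
t* = 2.093, so margin of error = 2.093 × 47.2672 = 98.9302.
Difference in means = 597.0 − 680.7 = -83.7000.
-83.7000 ± 98.9302 → (-182.63, 15.23).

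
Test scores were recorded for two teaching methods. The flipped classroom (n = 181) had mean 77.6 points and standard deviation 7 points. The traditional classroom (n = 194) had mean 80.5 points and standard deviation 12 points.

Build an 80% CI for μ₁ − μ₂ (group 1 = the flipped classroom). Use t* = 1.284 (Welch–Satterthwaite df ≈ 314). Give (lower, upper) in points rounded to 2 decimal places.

Per-group SEs: s₁/√n₁ = 7/√181 = 0.5203, s₂/√n₂ = 12/√194 = 0.8615.
Unpooled SE of the difference: √(0.27071209 + 0.74218225) = 1.0064.
Margin of error = t* · SE = 1.284 × 1.0064 = 1.2922.
x̄₁ − x̄₂ = 77.6 − 80.5 = -2.9000.
CI: -2.9000 ± 1.2922 = (-4.19, -1.61).

(-4.19, -1.61)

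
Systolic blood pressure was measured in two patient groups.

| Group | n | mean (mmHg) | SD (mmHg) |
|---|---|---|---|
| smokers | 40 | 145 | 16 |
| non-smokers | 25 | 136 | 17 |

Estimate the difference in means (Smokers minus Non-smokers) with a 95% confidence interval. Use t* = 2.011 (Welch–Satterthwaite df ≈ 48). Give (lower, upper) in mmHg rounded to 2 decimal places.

Per-group SEs: s₁/√n₁ = 16/√40 = 2.5298, s₂/√n₂ = 17/√25 = 3.4000.
Unpooled SE of the difference: √(6.39988804 + 11.56) = 4.2379.
Margin of error = t* · SE = 2.011 × 4.2379 = 8.5224.
x̄₁ − x̄₂ = 145 − 136 = 9.0000.
CI: 9.0000 ± 8.5224 = (0.48, 17.52).

(0.48, 17.52)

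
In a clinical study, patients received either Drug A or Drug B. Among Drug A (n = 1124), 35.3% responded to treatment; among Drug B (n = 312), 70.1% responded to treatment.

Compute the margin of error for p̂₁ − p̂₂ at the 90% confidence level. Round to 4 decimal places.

The two standard errors are √(0.3530×0.6470/1124) = 0.01425 and √(0.7010×0.2990/312) = 0.02592.
Because the samples are independent, SE_diff = √(0.01425² + 0.02592²) = 0.02958.
Using z* = 1.645 for 90%, ME = 1.645 × 0.02958 = 0.04866.

0.0487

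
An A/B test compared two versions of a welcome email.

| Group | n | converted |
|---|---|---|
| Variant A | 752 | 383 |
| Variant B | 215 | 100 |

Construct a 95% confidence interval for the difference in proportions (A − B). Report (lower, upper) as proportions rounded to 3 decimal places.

Sample proportions: 383/752 = 0.5093, 100/215 = 0.4651.
Each SE is √(p̂(1−p̂)/n): √(0.5093·0.4907/752) = 0.01823 and √(0.4651·0.5349/215) = 0.03402.
SE(p̂₁ − p̂₂) = √(SE₁² + SE₂²) = √(0.0003323329 + 0.0011573604) = 0.03860, since the two samples are independent.
At 95% confidence z* = 1.960; margin = 1.960 × 0.03860 = 0.07566.
The difference is 0.5093 − 0.4651 = 0.0442, so the interval is 0.0442 ± 0.07566 = (-0.031, 0.120).

(-0.031, 0.120)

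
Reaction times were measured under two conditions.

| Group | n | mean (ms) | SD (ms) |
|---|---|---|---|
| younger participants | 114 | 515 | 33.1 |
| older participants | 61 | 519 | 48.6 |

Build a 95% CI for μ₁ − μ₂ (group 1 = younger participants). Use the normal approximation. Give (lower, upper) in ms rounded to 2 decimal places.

Standard errors of each mean: 33.1/√114 = 3.1001 and 48.6/√61 = 6.2226.
SE(x̄₁ − x̄₂) = √(3.1001² + 6.2226²) = 6.9521 for independent samples with unequal variances.
With z* = 1.960, the margin is 1.960 × 6.9521 = 13.6261.
x̄₁ − x̄₂ = 515 − 519 = -4.0000; the interval is -4.0000 ± 13.6261 = (-17.63, 9.63).

(-17.63, 9.63)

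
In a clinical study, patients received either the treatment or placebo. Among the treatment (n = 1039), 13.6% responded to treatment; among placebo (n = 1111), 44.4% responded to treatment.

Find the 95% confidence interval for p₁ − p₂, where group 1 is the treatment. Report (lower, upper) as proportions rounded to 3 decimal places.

(-0.344, -0.272)

SE₁ = √(p̂₁(1−p̂₁)/n₁) = √(0.1360·0.8640/1039) = 0.01063; SE₂ = √(0.4440·0.5560/1111) = 0.01491.
Independent samples: SE of the difference = √(SE₁² + SE₂²) = √(0.0001129969 + 0.0002223081) = 0.01831.
z* for 95% confidence is 1.960, so the margin of error is 1.960 × 0.01831 = 0.03589.
Point estimate p̂₁ − p̂₂ = 0.1360 − 0.4440 = -0.3080.
-0.3080 ± 0.03589 → (-0.344, -0.272).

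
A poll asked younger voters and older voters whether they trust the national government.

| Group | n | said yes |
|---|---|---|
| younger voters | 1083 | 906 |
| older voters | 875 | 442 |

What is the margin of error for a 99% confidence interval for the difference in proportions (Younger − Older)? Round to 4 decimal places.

Sample proportions: 906/1083 = 0.8366, 442/875 = 0.5051.
Each SE is √(p̂(1−p̂)/n): √(0.8366·0.1634/1083) = 0.01123 and √(0.5051·0.4949/875) = 0.01690.
SE(p̂₁ − p̂₂) = √(SE₁² + SE₂²) = √(0.0001261129 + 0.00028561) = 0.02029, since the two samples are independent.
At 99% confidence z* = 2.576; margin = 2.576 × 0.02029 = 0.05227.

0.0523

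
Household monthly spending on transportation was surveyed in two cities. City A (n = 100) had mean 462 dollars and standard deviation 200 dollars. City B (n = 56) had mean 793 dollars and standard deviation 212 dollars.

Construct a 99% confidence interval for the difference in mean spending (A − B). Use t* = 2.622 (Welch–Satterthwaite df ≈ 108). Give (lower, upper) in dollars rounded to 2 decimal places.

(-421.93, -240.07)

Standard errors of each mean: 200/√100 = 20.0000 and 212/√56 = 28.3297.
SE(x̄₁ − x̄₂) = √(20.0000² + 28.3297²) = 34.6781 for independent samples with unequal variances.
With t* = 2.622, the margin is 2.622 × 34.6781 = 90.9260.
x̄₁ − x̄₂ = 462 − 793 = -331.0000; the interval is -331.0000 ± 90.9260 = (-421.93, -240.07).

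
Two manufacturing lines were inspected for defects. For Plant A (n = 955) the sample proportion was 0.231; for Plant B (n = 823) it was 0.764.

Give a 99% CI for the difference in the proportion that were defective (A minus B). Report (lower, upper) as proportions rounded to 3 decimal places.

The two standard errors are √(0.2310×0.7690/955) = 0.01364 and √(0.7640×0.2360/823) = 0.01480.
Because the samples are independent, SE_diff = √(0.01364² + 0.01480²) = 0.02013.
Using z* = 2.576 for 99%, ME = 2.576 × 0.02013 = 0.05185.
p̂₁ − p̂₂ = -0.5330; interval -0.5330 ± 0.05185 gives (-0.585, -0.481).

(-0.585, -0.481)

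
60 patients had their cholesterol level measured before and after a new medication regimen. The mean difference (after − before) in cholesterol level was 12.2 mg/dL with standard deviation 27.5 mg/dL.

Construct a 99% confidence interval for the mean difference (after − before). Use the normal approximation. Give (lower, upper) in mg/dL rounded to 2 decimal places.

(3.05, 21.35)

Paired design: SE = s_d/√n = 27.5/√60 = 3.5502.
z* = 2.576; margin of error = 2.576 × 3.5502 = 9.1453.
12.2 ± 9.1453 → (3.05, 21.35).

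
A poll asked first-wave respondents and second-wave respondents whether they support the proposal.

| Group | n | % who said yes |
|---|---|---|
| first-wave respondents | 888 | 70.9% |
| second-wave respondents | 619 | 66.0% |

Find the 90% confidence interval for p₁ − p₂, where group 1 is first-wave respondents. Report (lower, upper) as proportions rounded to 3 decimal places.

(0.009, 0.089)

The two standard errors are √(0.7090×0.2910/888) = 0.01524 and √(0.6600×0.3400/619) = 0.01904.
Because the samples are independent, SE_diff = √(0.01524² + 0.01904²) = 0.02439.
Using z* = 1.645 for 90%, ME = 1.645 × 0.02439 = 0.04012.
p̂₁ − p̂₂ = 0.0490; interval 0.0490 ± 0.04012 gives (0.009, 0.089).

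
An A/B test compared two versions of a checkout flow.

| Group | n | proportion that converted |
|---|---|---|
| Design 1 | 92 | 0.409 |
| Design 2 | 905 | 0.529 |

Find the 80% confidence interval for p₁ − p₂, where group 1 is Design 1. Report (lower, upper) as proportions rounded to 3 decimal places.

(-0.189, -0.051)

Each SE is √(p̂(1−p̂)/n): √(0.4090·0.5910/92) = 0.05126 and √(0.5290·0.4710/905) = 0.01659.
SE(p̂₁ − p̂₂) = √(SE₁² + SE₂²) = √(0.0026275876 + 0.0002752281) = 0.05388, since the two samples are independent.
At 80% confidence z* = 1.282; margin = 1.282 × 0.05388 = 0.06907.
The difference is 0.4090 − 0.5290 = -0.1200, so the interval is -0.1200 ± 0.06907 = (-0.189, -0.051).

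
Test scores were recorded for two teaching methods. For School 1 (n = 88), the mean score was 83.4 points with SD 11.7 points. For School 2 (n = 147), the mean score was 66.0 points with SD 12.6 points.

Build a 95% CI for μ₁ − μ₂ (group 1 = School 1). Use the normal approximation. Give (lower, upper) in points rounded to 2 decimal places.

(14.22, 20.58)

Per-group SEs: s₁/√n₁ = 11.7/√88 = 1.2472, s₂/√n₂ = 12.6/√147 = 1.0392.
Unpooled SE of the difference: √(1.55550784 + 1.07993664) = 1.6234.
Margin of error = z* · SE = 1.960 × 1.6234 = 3.1819.
x̄₁ − x̄₂ = 83.4 − 66.0 = 17.4000.
CI: 17.4000 ± 3.1819 = (14.22, 20.58).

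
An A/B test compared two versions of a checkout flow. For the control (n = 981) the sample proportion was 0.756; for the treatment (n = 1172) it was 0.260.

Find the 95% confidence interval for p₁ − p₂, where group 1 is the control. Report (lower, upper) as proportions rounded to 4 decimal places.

(0.4592, 0.5328)

SE₁ = √(p̂₁(1−p̂₁)/n₁) = √(0.7560·0.2440/981) = 0.01371; SE₂ = √(0.2600·0.7400/1172) = 0.01281.
Independent samples: SE of the difference = √(SE₁² + SE₂²) = √(0.0001879641 + 0.0001640961) = 0.01876.
z* for 95% confidence is 1.960, so the margin of error is 1.960 × 0.01876 = 0.03677.
Point estimate p̂₁ − p̂₂ = 0.7560 − 0.2600 = 0.4960.
0.4960 ± 0.03677 → (0.4592, 0.5328).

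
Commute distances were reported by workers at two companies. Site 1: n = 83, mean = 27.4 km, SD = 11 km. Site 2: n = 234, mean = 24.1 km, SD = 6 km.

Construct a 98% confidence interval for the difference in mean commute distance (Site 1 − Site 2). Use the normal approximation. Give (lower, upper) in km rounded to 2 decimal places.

Standard errors of each mean: 11/√83 = 1.2074 and 6/√234 = 0.3922.
SE(x̄₁ − x̄₂) = √(1.2074² + 0.3922²) = 1.2695 for independent samples with unequal variances.
With z* = 2.326, the margin is 2.326 × 1.2695 = 2.9529.
x̄₁ − x̄₂ = 27.4 − 24.1 = 3.3000; the interval is 3.3000 ± 2.9529 = (0.35, 6.25).

(0.35, 6.25)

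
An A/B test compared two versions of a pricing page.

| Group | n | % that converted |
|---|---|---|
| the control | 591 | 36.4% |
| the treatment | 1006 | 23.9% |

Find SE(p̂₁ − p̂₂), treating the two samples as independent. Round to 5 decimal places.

Each SE is √(p̂(1−p̂)/n): √(0.3640·0.6360/591) = 0.01979 and √(0.2390·0.7610/1006) = 0.01345.
SE(p̂₁ − p̂₂) = √(SE₁² + SE₂²) = √(0.0003916441 + 0.0001809025) = 0.02393, since the two samples are independent.

0.02393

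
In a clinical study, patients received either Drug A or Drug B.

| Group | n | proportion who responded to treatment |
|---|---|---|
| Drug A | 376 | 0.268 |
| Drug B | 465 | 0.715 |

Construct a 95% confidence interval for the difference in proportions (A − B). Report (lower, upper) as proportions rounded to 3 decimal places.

Each SE is √(p̂(1−p̂)/n): √(0.2680·0.7320/376) = 0.02284 and √(0.7150·0.2850/465) = 0.02093.
SE(p̂₁ − p̂₂) = √(SE₁² + SE₂²) = √(0.0005216656 + 0.0004380649) = 0.03098, since the two samples are independent.
At 95% confidence z* = 1.960; margin = 1.960 × 0.03098 = 0.06072.
The difference is 0.2680 − 0.7150 = -0.4470, so the interval is -0.4470 ± 0.06072 = (-0.508, -0.386).

(-0.508, -0.386)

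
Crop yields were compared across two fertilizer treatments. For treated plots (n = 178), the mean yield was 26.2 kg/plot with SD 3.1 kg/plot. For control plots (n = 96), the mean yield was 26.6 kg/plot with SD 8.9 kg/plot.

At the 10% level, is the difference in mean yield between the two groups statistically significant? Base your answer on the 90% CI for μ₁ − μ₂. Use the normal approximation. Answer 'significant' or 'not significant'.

not significant

Per-group SEs: s₁/√n₁ = 3.1/√178 = 0.2324, s₂/√n₂ = 8.9/√96 = 0.9084.
Unpooled SE of the difference: √(0.05400976 + 0.82519056) = 0.9377.
Margin of error = z* · SE = 1.645 × 0.9377 = 1.5425.
x̄₁ − x̄₂ = 26.2 − 26.6 = -0.4000.
CI: -0.4000 ± 1.5425 = (-1.9425, 1.1425).
The interval (-1.9425, 1.1425) contains 0, so the difference is not significant.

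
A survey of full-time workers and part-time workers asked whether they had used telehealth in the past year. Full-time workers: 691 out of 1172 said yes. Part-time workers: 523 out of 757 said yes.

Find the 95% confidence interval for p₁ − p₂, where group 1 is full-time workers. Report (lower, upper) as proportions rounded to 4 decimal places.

(-0.1446, -0.0580)

p̂₁ = 691/1172 = 0.5896 and p̂₂ = 523/757 = 0.6909.
SE₁ = √(p̂₁(1−p̂₁)/n₁) = √(0.5896·0.4104/1172) = 0.01437; SE₂ = √(0.6909·0.3091/757) = 0.01680.
Independent samples: SE of the difference = √(SE₁² + SE₂²) = √(0.0002064969 + 0.00028224) = 0.02211.
z* for 95% confidence is 1.960, so the margin of error is 1.960 × 0.02211 = 0.04334.
Point estimate p̂₁ − p̂₂ = 0.5896 − 0.6909 = -0.1013.
-0.1013 ± 0.04334 → (-0.1446, -0.0580).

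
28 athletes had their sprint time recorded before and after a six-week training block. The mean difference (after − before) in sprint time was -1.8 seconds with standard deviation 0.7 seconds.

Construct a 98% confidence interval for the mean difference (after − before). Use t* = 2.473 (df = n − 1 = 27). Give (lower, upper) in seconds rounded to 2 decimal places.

(-2.13, -1.47)

This is a matched-pairs design, so SE = s_d/√n = 0.7/√28 = 0.1323.
Margin = 2.473 × 0.1323 = 0.3272; the interval is -1.8 ± 0.3272 = (-2.13, -1.47).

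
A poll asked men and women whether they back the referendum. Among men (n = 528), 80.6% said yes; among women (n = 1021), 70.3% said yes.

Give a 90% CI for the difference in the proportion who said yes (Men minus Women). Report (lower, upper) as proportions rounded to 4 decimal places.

Each SE is √(p̂(1−p̂)/n): √(0.8060·0.1940/528) = 0.01721 and √(0.7030·0.2970/1021) = 0.01430.
SE(p̂₁ − p̂₂) = √(SE₁² + SE₂²) = √(0.0002961841 + 0.00020449) = 0.02238, since the two samples are independent.
At 90% confidence z* = 1.645; margin = 1.645 × 0.02238 = 0.03682.
The difference is 0.8060 − 0.7030 = 0.1030, so the interval is 0.1030 ± 0.03682 = (0.0662, 0.1398).

(0.0662, 0.1398)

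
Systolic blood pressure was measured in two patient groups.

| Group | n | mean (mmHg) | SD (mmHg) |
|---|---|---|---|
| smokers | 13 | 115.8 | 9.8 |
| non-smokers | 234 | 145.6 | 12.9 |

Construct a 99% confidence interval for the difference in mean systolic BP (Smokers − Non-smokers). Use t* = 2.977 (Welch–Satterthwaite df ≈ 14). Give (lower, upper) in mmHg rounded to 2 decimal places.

SE₁ = s₁/√n₁ = 9.8/√13 = 2.7180; SE₂ = 12.9/√234 = 0.8433.
Independent samples, unequal variances: SE_diff = √(SE₁² + SE₂²) = √(7.387524 + 0.71115489) = 2.8458.
t* = 2.977, so margin of error = 2.977 × 2.8458 = 8.4719.
Difference in means = 115.8 − 145.6 = -29.8000.
-29.8000 ± 8.4719 → (-38.27, -21.33).

(-38.27, -21.33)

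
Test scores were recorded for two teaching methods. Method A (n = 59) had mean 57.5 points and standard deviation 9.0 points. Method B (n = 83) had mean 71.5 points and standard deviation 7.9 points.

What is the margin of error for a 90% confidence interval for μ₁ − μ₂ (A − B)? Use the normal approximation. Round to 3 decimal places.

2.398

Standard errors of each mean: 9.0/√59 = 1.1717 and 7.9/√83 = 0.8671.
SE(x̄₁ − x̄₂) = √(1.1717² + 0.8671²) = 1.4576 for independent samples with unequal variances.
With z* = 1.645, the margin is 1.645 × 1.4576 = 2.3978.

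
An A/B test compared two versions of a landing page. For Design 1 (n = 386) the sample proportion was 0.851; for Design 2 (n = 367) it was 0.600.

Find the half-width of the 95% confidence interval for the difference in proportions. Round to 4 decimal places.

0.0614

The two standard errors are √(0.8510×0.1490/386) = 0.01812 and √(0.6000×0.4000/367) = 0.02557.
Because the samples are independent, SE_diff = √(0.01812² + 0.02557²) = 0.03134.
Using z* = 1.960 for 95%, ME = 1.960 × 0.03134 = 0.06143.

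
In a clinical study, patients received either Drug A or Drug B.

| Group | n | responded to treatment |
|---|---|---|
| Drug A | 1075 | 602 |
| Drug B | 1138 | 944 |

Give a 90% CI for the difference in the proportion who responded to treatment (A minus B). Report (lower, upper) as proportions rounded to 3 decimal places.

(-0.300, -0.239)

p̂₁ = 602/1075 = 0.5600 and p̂₂ = 944/1138 = 0.8295.
SE₁ = √(p̂₁(1−p̂₁)/n₁) = √(0.5600·0.4400/1075) = 0.01514; SE₂ = √(0.8295·0.1705/1138) = 0.01115.
Independent samples: SE of the difference = √(SE₁² + SE₂²) = √(0.0002292196 + 0.0001243225) = 0.01880.
z* for 90% confidence is 1.645, so the margin of error is 1.645 × 0.01880 = 0.03093.
Point estimate p̂₁ − p̂₂ = 0.5600 − 0.8295 = -0.2695.
-0.2695 ± 0.03093 → (-0.300, -0.239).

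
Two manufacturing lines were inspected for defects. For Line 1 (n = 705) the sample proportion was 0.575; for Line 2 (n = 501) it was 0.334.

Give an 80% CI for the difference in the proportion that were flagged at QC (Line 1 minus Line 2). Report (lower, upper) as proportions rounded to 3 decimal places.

(0.205, 0.277)

Each SE is √(p̂(1−p̂)/n): √(0.5750·0.4250/705) = 0.01862 and √(0.3340·0.6660/501) = 0.02107.
SE(p̂₁ − p̂₂) = √(SE₁² + SE₂²) = √(0.0003467044 + 0.0004439449) = 0.02812, since the two samples are independent.
At 80% confidence z* = 1.282; margin = 1.282 × 0.02812 = 0.03605.
The difference is 0.5750 − 0.3340 = 0.2410, so the interval is 0.2410 ± 0.03605 = (0.205, 0.277).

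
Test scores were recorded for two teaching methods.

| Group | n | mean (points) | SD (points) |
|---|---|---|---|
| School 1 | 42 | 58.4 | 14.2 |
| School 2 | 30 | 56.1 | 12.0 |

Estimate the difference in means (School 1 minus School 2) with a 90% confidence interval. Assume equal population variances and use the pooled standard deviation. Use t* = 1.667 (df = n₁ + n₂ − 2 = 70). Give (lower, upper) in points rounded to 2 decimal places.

(-3.01, 7.61)

s_p = √[((n₁−1)s₁² + (n₂−1)s₂²)/(n₁+n₂−2)] = √[(41·14.2² + 29·12.0²)/70] = 13.3327.
SE = 13.3327·√(1/42 + 1/30) = 3.1871.
With t* = 1.667, margin = 1.667 × 3.1871 = 5.3129.
x̄₁ − x̄₂ = 58.4 − 56.1 = 2.3000; interval 2.3000 ± 5.3129 = (-3.01, 7.61).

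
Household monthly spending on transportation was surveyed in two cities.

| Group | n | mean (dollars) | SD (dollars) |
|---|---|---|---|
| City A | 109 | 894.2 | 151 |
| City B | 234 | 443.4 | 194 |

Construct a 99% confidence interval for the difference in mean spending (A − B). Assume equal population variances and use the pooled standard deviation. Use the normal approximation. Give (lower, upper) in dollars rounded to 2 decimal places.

Pooled variance s_p² = [108·151² + 233·194²] / (109+234−2) = 32937.5249, so s_p = 181.4870.
SE_diff = s_p·√(1/n₁ + 1/n₂) = 181.4870·√(1/109 + 1/234) = 21.0461.
z* = 2.576; margin = 2.576 × 21.0461 = 54.2148.
Difference = 894.2 − 443.4 = 450.8000.
450.8000 ± 54.2148 → (396.59, 505.01).

(396.59, 505.01)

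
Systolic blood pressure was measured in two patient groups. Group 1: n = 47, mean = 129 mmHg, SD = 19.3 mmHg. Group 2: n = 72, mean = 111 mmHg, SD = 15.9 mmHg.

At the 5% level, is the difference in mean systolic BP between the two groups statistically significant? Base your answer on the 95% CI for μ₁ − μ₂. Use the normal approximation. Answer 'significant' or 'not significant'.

Per-group SEs: s₁/√n₁ = 19.3/√47 = 2.8152, s₂/√n₂ = 15.9/√72 = 1.8738.
Unpooled SE of the difference: √(7.92535104 + 3.51112644) = 3.3818.
Margin of error = z* · SE = 1.960 × 3.3818 = 6.6283.
x̄₁ − x̄₂ = 129 − 111 = 18.0000.
CI: 18.0000 ± 6.6283 = (11.3717, 24.6283).
The interval (11.3717, 24.6283) does not contain 0, so the difference is significant.

significant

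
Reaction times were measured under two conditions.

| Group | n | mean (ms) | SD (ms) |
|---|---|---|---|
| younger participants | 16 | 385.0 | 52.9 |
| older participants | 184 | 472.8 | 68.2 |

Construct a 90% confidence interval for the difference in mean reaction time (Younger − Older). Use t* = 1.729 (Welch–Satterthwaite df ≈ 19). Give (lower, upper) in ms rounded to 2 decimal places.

SE₁ = s₁/√n₁ = 52.9/√16 = 13.2250; SE₂ = 68.2/√184 = 5.0278.
Independent samples, unequal variances: SE_diff = √(SE₁² + SE₂²) = √(174.900625 + 25.27877284) = 14.1485.
t* = 1.729, so margin of error = 1.729 × 14.1485 = 24.4628.
Difference in means = 385.0 − 472.8 = -87.8000.
-87.8000 ± 24.4628 → (-112.26, -63.34).

(-112.26, -63.34)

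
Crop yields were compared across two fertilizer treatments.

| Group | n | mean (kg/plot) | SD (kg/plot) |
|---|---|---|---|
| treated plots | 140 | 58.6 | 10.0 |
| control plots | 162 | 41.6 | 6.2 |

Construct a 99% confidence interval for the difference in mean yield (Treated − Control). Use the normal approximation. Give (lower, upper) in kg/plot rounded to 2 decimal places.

(14.49, 19.51)

Standard errors of each mean: 10.0/√140 = 0.8452 and 6.2/√162 = 0.4871.
SE(x̄₁ − x̄₂) = √(0.8452² + 0.4871²) = 0.9755 for independent samples with unequal variances.
With z* = 2.576, the margin is 2.576 × 0.9755 = 2.5129.
x̄₁ − x̄₂ = 58.6 − 41.6 = 17.0000; the interval is 17.0000 ± 2.5129 = (14.49, 19.51).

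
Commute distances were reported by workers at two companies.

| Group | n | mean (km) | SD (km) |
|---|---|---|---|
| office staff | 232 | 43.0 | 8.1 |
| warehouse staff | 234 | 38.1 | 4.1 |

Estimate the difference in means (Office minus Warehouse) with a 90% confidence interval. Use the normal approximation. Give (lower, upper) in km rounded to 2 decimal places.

(3.92, 5.88)

Per-group SEs: s₁/√n₁ = 8.1/√232 = 0.5318, s₂/√n₂ = 4.1/√234 = 0.2680.
Unpooled SE of the difference: √(0.28281124 + 0.071824) = 0.5955.
Margin of error = z* · SE = 1.645 × 0.5955 = 0.9796.
x̄₁ − x̄₂ = 43.0 − 38.1 = 4.9000.
CI: 4.9000 ± 0.9796 = (3.92, 5.88).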